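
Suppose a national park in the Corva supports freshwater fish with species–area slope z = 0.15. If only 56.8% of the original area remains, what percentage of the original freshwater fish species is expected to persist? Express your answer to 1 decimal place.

91.9%

S_new/S_old = (A_new/A_old)^z = 0.568^0.15
= exp(0.15 × ln 0.568) = exp(0.15 × -0.5656) = exp(-0.0848) ≈ 0.9187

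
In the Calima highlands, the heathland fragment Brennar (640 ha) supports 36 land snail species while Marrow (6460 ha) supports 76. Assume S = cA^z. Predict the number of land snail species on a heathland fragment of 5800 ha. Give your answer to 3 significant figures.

73.4

z = ln(76/36) / ln(6460/640) = 0.7472 / 2.3119 = 0.3232
c = 36 / 640^0.3232 = 36 / 8.072 = 4.46
S₃ = 4.46 × 5800^0.3232 = 4.46 × 16.46 ≈ 73.4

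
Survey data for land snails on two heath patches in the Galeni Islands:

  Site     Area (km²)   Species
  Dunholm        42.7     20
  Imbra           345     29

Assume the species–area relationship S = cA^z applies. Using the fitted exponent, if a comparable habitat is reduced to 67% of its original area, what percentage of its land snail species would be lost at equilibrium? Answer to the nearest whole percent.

7%

z = ln(29/20) / ln(345/42.7) = 0.3716 / 2.0893 = 0.1778
S_new/S_old = (A_new/A_old)^z = 0.67^0.1778 = exp(0.1778 × -0.4005) = 0.9313
Fraction lost = 1 − 0.9313 = 0.06874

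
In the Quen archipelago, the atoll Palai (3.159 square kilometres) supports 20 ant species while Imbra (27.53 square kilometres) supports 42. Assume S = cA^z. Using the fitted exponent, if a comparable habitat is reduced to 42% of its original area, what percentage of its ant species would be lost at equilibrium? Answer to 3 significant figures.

z = ln(42/20) / ln(27.53/3.159) = 0.7419 / 2.1650 = 0.3427
S_new/S_old = (A_new/A_old)^z = 0.42^0.3427 = exp(0.3427 × -0.8675) = 0.7428
Fraction lost = 1 − 0.7428 = 0.2572

25.7%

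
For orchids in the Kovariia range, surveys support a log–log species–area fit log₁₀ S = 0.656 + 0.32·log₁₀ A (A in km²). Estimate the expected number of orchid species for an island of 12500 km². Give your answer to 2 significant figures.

93

S = 4.529 × 12500^0.32
ln S = ln 4.529 + 0.32 × ln 12500 = 1.5105 + 0.32 × 9.4335 = 4.5292
S = e^4.5292 ≈ 92.69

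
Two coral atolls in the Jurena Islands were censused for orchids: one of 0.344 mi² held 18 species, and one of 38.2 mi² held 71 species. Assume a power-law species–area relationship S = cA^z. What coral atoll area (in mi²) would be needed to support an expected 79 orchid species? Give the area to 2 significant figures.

55 mi²

z = ln(71/18) / ln(38.2/0.344) = 1.3723 / 4.7099 = 0.2914
c = 18 / 0.344^0.2914 = 18 / 0.7328 = 24.56
A = (79/24.56)^(1/0.2914) ⇒ ln A = ln(3.216)/0.2914 = 4.0093
A = e^4.0093 ≈ 55.11 mi²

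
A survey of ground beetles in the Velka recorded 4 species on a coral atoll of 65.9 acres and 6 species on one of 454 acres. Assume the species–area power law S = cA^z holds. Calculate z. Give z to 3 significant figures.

Taking logs: ln S = ln c + z ln A, so z = (ln S₂ − ln S₁)/(ln A₂ − ln A₁).
z = ln(6/4) / ln(454/65.9) = ln(1.5) / ln(6.889) = 0.4055 / 1.9300 = 0.2101

0.210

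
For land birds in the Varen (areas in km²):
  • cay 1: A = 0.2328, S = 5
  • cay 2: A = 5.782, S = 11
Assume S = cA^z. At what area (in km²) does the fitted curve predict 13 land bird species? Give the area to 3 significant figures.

z = ln(11/5) / ln(5.782/0.2328) = 0.7885 / 3.2123 = 0.2454
c = 5 / 0.2328^0.2454 = 5 / 0.6992 = 7.151
A = (13/7.151)^(1/0.2454) ⇒ ln A = ln(1.818)/0.2454 = 2.4354
A = e^2.4354 ≈ 11.42 km²

11.4 km²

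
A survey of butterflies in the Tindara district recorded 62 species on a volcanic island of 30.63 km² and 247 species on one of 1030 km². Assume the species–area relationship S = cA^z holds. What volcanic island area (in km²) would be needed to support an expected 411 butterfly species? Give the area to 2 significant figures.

z = ln(247/62) / ln(1030/30.63) = 1.3823 / 3.5153 = 0.3932
c = 62 / 30.63^0.3932 = 62 / 3.84 = 16.14
A = (411/16.14)^(1/0.3932) ⇒ ln A = ln(25.46)/0.3932 = 8.2323
A = e^8.2323 ≈ 3761 km²

3800 km²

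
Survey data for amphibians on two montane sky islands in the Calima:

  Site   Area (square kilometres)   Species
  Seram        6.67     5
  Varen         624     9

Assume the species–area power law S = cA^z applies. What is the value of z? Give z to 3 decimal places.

Taking logs: ln S = ln c + z ln A, so z = (ln S₂ − ln S₁)/(ln A₂ − ln A₁).
z = ln(9/5) / ln(624/6.67) = ln(1.8) / ln(93.55) = 0.5878 / 4.5385 = 0.1295

0.130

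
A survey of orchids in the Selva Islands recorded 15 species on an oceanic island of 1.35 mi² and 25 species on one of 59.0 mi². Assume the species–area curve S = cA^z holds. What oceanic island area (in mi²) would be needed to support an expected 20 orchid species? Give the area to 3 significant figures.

z = ln(25/15) / ln(59/1.35) = 0.5108 / 3.7774 = 0.1352
c = 15 / 1.35^0.1352 = 15 / 1.041 = 14.4
A = (20/14.4)^(1/0.1352) ⇒ ln A = ln(1.389)/0.1352 = 2.4274
A = e^2.4274 ≈ 11.33 mi²

11.3 mi²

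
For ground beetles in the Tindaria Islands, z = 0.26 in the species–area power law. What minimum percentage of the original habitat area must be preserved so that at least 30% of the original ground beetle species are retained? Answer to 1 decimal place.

Need (A_new/A_old)^0.26 = 0.3, so A_new/A_old = 0.3^(1/0.26) = 0.3^3.846
ln(A_new/A_old) = ln 0.3 / 0.26 = -1.2040 / 0.26 = -4.6307
A_new/A_old = e^-4.6307 ≈ 0.009748

1.0%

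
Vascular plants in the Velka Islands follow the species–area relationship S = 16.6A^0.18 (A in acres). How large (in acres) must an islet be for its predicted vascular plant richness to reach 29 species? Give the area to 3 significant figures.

29 = 16.6 × A^0.18  ⇒  A^0.18 = 29/16.6 = 1.747
ln A = ln(1.747) / 0.18 = 0.5579 / 0.18 = 3.0994
A = e^3.0994 ≈ 22.18 acres

22.2 acres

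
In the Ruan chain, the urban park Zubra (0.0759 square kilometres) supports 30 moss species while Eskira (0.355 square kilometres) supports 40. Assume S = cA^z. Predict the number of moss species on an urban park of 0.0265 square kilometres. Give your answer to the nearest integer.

25

z = ln(40/30) / ln(0.355/0.0759) = 0.2877 / 1.5427 = 0.1865
c = 30 / 0.0759^0.1865 = 30 / 0.6183 = 48.52
S₃ = 48.52 × 0.0265^0.1865 = 48.52 × 0.5081 ≈ 24.65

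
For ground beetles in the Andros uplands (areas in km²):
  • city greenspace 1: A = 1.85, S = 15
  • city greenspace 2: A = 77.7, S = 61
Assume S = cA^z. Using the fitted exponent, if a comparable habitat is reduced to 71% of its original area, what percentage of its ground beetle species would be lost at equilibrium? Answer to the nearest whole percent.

12%

z = ln(61/15) / ln(77.7/1.85) = 1.4028 / 3.7377 = 0.3753
S_new/S_old = (A_new/A_old)^z = 0.71^0.3753 = exp(0.3753 × -0.3425) = 0.8794
Fraction lost = 1 − 0.8794 = 0.1206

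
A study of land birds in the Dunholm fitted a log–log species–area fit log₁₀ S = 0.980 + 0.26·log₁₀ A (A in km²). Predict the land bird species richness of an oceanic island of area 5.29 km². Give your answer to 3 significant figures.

S = 9.55 × 5.29^0.26
ln S = ln 9.55 + 0.26 × ln 5.29 = 2.2565 + 0.26 × 1.6658 = 2.6896
S = e^2.6896 ≈ 14.73

14.7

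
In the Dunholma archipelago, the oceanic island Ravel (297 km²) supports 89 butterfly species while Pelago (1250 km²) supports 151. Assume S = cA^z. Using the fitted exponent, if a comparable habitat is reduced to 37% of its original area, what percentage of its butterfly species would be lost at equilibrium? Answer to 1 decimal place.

z = ln(151/89) / ln(1250/297) = 0.5286 / 1.4372 = 0.3678
S_new/S_old = (A_new/A_old)^z = 0.37^0.3678 = exp(0.3678 × -0.9943) = 0.6937
Fraction lost = 1 − 0.6937 = 0.3063

30.6%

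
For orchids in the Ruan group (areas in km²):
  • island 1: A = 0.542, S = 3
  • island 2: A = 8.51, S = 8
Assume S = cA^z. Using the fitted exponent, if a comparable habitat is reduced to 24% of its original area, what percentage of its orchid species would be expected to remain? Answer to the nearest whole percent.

z = ln(8/3) / ln(8.51/0.542) = 0.9808 / 2.7537 = 0.3562
S_new/S_old = (A_new/A_old)^z = 0.24^0.3562 = exp(0.3562 × -1.4271) = 0.6015

60%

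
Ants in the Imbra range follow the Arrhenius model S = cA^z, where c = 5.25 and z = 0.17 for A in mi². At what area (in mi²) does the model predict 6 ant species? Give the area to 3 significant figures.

2.19 mi²

6 = 5.25 × A^0.17  ⇒  A^0.17 = 6/5.25 = 1.143
ln A = ln(1.143) / 0.17 = 0.1335 / 0.17 = 0.7855
A = e^0.7855 ≈ 2.193 mi²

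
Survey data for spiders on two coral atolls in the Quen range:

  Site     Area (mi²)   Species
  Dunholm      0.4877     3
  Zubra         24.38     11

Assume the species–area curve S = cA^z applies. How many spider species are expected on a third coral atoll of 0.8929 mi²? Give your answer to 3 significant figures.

3.67

z = ln(11/3) / ln(24.38/0.4877) = 1.2993 / 3.9118 = 0.3321
c = 3 / 0.4877^0.3321 = 3 / 0.7878 = 3.808
S₃ = 3.808 × 0.8929^0.3321 = 3.808 × 0.9631 ≈ 3.667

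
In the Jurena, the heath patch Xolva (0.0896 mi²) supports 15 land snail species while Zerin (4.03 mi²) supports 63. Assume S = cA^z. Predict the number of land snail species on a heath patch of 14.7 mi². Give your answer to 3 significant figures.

z = ln(63/15) / ln(4.03/0.0896) = 1.4351 / 3.8062 = 0.3770
c = 15 / 0.0896^0.3770 = 15 / 0.4027 = 37.25
S₃ = 37.25 × 14.7^0.3770 = 37.25 × 2.755 ≈ 102.6

103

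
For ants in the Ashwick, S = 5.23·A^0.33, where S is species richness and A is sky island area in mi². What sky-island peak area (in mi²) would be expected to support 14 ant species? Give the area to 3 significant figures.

19.8 mi²

14 = 5.23 × A^0.33  ⇒  A^0.33 = 14/5.23 = 2.677
ln A = ln(2.677) / 0.33 = 0.9846 / 0.33 = 2.9838
A = e^2.9838 ≈ 19.76 mi²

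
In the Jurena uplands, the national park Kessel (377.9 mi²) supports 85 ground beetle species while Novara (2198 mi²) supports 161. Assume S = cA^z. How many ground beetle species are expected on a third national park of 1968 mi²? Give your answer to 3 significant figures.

155

z = ln(161/85) / ln(2198/377.9) = 0.6388 / 1.7607 = 0.3628
c = 85 / 377.9^0.3628 = 85 / 8.611 = 9.871
S₃ = 9.871 × 1968^0.3628 = 9.871 × 15.67 ≈ 154.7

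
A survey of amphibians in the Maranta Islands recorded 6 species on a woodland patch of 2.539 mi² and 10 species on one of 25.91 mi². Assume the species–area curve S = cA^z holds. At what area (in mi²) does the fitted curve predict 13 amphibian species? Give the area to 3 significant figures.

85.4 mi²

z = ln(10/6) / ln(25.91/2.539) = 0.5108 / 2.3229 = 0.2199
c = 6 / 2.539^0.2199 = 6 / 1.227 = 4.888
A = (13/4.888)^(1/0.2199) ⇒ ln A = ln(2.659)/0.2199 = 4.4477
A = e^4.4477 ≈ 85.43 mi²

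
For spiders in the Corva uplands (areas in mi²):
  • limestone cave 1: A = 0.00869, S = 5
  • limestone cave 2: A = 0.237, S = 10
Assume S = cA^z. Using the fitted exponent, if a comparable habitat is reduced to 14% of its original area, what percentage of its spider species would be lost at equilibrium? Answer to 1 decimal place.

z = ln(10/5) / ln(0.237/0.00869) = 0.6931 / 3.3059 = 0.2097
S_new/S_old = (A_new/A_old)^z = 0.14^0.2097 = exp(0.2097 × -1.9661) = 0.6622
Fraction lost = 1 − 0.6622 = 0.3378

33.8%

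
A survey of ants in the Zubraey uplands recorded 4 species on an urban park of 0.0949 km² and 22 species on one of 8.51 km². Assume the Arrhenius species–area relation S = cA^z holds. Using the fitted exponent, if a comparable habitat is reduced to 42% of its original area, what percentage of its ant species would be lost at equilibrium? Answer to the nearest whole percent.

z = ln(22/4) / ln(8.51/0.0949) = 1.7047 / 4.4962 = 0.3792
S_new/S_old = (A_new/A_old)^z = 0.42^0.3792 = exp(0.3792 × -0.8675) = 0.7197
Fraction lost = 1 − 0.7197 = 0.2803

28%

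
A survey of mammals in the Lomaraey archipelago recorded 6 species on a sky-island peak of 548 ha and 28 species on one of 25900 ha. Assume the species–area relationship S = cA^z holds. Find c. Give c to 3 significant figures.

z = ln(S₂/S₁) / ln(A₂/A₁) = ln(28/6) / ln(25900/548) = 1.5404 / 3.8557 = 0.3995
c = S₁ / A₁^z = 6 / 548^0.3995 = 6 / 12.42 = 0.483

0.483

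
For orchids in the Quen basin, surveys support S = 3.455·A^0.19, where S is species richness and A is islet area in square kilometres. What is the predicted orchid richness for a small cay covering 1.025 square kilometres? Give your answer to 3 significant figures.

3.47

S = 3.455 × 1.025^0.19 = 3.455 × 1.005 ≈ 3.471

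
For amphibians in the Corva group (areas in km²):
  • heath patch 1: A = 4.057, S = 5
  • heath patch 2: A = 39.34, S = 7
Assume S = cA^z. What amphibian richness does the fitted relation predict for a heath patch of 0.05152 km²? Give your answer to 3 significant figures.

z = ln(7/5) / ln(39.34/4.057) = 0.3365 / 2.2718 = 0.1481
c = 5 / 4.057^0.1481 = 5 / 1.23 = 4.063
S₃ = 4.063 × 0.05152^0.1481 = 4.063 × 0.6445 ≈ 2.619

2.62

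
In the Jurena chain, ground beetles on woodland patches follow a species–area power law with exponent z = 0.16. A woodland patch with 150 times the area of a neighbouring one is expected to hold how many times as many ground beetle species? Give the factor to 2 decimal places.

S₂/S₁ = (A₂/A₁)^z = 150^0.16
ln(S₂/S₁) = 0.16 × ln 150 = 0.16 × 5.0106 = 0.8017
S₂/S₁ = e^0.8017 ≈ 2.229

2.23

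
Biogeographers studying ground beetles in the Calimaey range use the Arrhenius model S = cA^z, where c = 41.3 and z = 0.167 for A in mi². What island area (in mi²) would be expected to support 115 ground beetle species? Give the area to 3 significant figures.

460 mi²

115 = 41.3 × A^0.167  ⇒  A^0.167 = 115/41.3 = 2.785
ln A = ln(2.785) / 0.167 = 1.0241 / 0.167 = 6.1322
A = e^6.1322 ≈ 460.4 mi²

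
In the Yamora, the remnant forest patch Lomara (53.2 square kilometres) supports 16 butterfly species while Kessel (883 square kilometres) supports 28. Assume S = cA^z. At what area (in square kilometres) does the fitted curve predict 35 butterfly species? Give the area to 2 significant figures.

z = ln(28/16) / ln(883/53.2) = 0.5596 / 2.8093 = 0.1992
c = 16 / 53.2^0.1992 = 16 / 2.207 = 7.25
A = (35/7.25)^(1/0.1992) ⇒ ln A = ln(4.828)/0.1992 = 7.9035
A = e^7.9035 ≈ 2707 square kilometres

2700 square kilometres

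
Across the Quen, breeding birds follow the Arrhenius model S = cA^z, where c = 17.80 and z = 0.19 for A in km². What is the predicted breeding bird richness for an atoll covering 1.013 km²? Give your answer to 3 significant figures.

S = 17.8 × 1.013^0.19
ln S = ln 17.8 + 0.19 × ln 1.013 = 2.8792 + 0.19 × 0.0129 = 2.8817
S = e^2.8817 ≈ 17.84

17.8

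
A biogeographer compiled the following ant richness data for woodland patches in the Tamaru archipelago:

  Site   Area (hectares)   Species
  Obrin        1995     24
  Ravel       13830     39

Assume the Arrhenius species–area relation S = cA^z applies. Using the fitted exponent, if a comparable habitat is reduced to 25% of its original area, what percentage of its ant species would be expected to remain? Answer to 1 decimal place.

z = ln(39/24) / ln(13830/1995) = 0.4855 / 1.9362 = 0.2508
S_new/S_old = (A_new/A_old)^z = 0.25^0.2508 = exp(0.2508 × -1.3863) = 0.7064

70.6%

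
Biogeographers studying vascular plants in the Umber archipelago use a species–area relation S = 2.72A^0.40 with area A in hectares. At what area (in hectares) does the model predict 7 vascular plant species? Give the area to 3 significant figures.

10.6 hectares

7 = 2.72 × A^0.4  ⇒  A^0.4 = 7/2.72 = 2.574
ln A = ln(2.574) / 0.4 = 0.9453 / 0.4 = 2.3632
A = e^2.3632 ≈ 10.62 hectares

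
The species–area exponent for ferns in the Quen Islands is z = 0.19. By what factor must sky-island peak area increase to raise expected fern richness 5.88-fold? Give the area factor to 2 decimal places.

(A₂/A₁)^0.19 = 5.88, so A₂/A₁ = 5.88^(1/0.19) = 5.88^5.263
ln(A₂/A₁) = ln 5.88 / 0.19 = 1.7716 / 0.19 = 9.3240
A₂/A₁ = e^9.3240 ≈ 11204

11203.52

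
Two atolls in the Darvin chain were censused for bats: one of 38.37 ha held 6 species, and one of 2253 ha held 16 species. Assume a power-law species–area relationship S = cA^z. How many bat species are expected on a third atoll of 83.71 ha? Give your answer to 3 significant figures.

7.24

z = ln(16/6) / ln(2253/38.37) = 0.9808 / 4.0727 = 0.2408
c = 6 / 38.37^0.2408 = 6 / 2.407 = 2.493
S₃ = 2.493 × 83.71^0.2408 = 2.493 × 2.904 ≈ 7.24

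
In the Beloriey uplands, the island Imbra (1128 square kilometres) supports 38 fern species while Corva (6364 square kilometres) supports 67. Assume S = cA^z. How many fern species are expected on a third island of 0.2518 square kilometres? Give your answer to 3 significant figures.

z = ln(67/38) / ln(6364/1128) = 0.5671 / 1.7302 = 0.3278
c = 38 / 1128^0.3278 = 38 / 10.01 = 3.796
S₃ = 3.796 × 0.2518^0.3278 = 3.796 × 0.6363 ≈ 2.416

2.42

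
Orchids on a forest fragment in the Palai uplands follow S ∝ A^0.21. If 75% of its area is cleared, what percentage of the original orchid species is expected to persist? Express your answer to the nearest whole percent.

S_new/S_old = (A_new/A_old)^z = 0.25^0.21
= exp(0.21 × ln 0.25) = exp(0.21 × -1.3863) = exp(-0.2911) ≈ 0.7474

75%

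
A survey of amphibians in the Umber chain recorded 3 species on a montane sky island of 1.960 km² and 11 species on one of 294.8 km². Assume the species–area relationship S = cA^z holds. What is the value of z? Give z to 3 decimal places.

Taking logs: ln S = ln c + z ln A, so z = (ln S₂ − ln S₁)/(ln A₂ − ln A₁).
z = ln(11/3) / ln(294.8/1.96) = ln(3.667) / ln(150.4) = 1.2993 / 5.0134 = 0.2592

0.259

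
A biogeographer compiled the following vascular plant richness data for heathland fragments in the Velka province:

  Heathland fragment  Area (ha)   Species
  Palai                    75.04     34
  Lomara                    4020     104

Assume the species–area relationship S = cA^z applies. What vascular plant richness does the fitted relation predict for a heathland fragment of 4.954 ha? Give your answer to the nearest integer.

16

z = ln(104/34) / ln(4020/75.04) = 1.1180 / 3.9810 = 0.2808
c = 34 / 75.04^0.2808 = 34 / 3.362 = 10.11
S₃ = 10.11 × 4.954^0.2808 = 10.11 × 1.567 ≈ 15.85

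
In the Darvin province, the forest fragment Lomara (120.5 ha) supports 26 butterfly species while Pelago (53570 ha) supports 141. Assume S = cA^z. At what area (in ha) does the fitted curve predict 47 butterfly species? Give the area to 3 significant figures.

z = ln(141/26) / ln(53570/120.5) = 1.6907 / 6.0971 = 0.2773
c = 26 / 120.5^0.2773 = 26 / 3.776 = 6.886
A = (47/6.886)^(1/0.2773) ⇒ ln A = ln(6.826)/0.2773 = 6.9268
A = e^6.9268 ≈ 1019 ha

1020 ha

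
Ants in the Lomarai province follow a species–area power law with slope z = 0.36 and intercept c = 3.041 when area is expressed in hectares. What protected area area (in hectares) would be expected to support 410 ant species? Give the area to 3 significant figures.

824000 hectares

410 = 3.041 × A^0.36  ⇒  A^0.36 = 410/3.041 = 134.8
ln A = ln(134.8) / 0.36 = 4.9040 / 0.36 = 13.6221
A = e^13.6221 ≈ 824177 hectares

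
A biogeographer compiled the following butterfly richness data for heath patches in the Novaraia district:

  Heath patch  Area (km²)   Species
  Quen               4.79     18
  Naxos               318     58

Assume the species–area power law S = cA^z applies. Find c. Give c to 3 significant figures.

z = ln(S₂/S₁) / ln(A₂/A₁) = ln(58/18) / ln(318/4.79) = 1.1701 / 4.1955 = 0.2789
c = S₁ / A₁^z = 18 / 4.79^0.2789 = 18 / 1.548 = 11.63

11.6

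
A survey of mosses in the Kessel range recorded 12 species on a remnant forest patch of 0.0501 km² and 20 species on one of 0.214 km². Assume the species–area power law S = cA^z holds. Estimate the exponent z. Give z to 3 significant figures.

0.352

Taking logs: ln S = ln c + z ln A, so z = (ln S₂ − ln S₁)/(ln A₂ − ln A₁).
z = ln(20/12) / ln(0.214/0.0501) = ln(1.667) / ln(4.271) = 0.5108 / 1.4520 = 0.3518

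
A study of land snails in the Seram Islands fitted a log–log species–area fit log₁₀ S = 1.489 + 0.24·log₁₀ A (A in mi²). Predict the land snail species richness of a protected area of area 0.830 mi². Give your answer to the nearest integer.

S = 30.83 × 0.83^0.24
ln S = ln 30.83 + 0.24 × ln 0.83 = 3.4285 + 0.24 × -0.1863 = 3.3838
S = e^3.3838 ≈ 29.48

29 species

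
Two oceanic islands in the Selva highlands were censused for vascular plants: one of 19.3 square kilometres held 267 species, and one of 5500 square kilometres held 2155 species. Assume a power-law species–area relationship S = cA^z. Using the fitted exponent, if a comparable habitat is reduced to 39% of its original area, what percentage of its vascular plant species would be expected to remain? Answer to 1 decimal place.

70.6%

z = ln(2155/267) / ln(5500/19.3) = 2.0883 / 5.6524 = 0.3695
S_new/S_old = (A_new/A_old)^z = 0.39^0.3695 = exp(0.3695 × -0.9416) = 0.7062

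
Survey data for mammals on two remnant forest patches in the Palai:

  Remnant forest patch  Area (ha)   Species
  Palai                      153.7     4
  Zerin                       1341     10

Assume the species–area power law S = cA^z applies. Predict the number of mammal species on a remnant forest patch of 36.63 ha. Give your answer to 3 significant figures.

2.18

z = ln(10/4) / ln(1341/153.7) = 0.9163 / 2.1662 = 0.4230
c = 4 / 153.7^0.4230 = 4 / 8.413 = 0.4754
S₃ = 0.4754 × 36.63^0.4230 = 0.4754 × 4.587 ≈ 2.181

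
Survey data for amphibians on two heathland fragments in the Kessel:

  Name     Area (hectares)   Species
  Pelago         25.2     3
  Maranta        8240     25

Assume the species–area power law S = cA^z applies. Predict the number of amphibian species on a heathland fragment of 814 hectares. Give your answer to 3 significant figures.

z = ln(25/3) / ln(8240/25.2) = 2.1203 / 5.7899 = 0.3662
c = 3 / 25.2^0.3662 = 3 / 3.26 = 0.9203
S₃ = 0.9203 × 814^0.3662 = 0.9203 × 11.64 ≈ 10.71

10.7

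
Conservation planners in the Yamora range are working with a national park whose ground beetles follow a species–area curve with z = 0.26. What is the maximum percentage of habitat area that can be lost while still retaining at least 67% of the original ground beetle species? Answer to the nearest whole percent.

Need (A_new/A_old)^0.26 = 0.67, so A_new/A_old = 0.67^(1/0.26) = 0.67^3.846
ln(A_new/A_old) = ln 0.67 / 0.26 = -0.4005 / 0.26 = -1.5403
A_new/A_old = e^-1.5403 ≈ 0.2143
Fraction that can be lost = 1 − 0.2143 = 0.7857

79%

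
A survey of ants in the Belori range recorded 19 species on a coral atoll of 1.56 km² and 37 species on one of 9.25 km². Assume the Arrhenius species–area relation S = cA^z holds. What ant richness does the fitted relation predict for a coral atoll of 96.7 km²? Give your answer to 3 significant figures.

z = ln(37/19) / ln(9.25/1.56) = 0.6665 / 1.7799 = 0.3744
c = 19 / 1.56^0.3744 = 19 / 1.181 = 16.09
S₃ = 16.09 × 96.7^0.3744 = 16.09 × 5.539 ≈ 89.1

89.1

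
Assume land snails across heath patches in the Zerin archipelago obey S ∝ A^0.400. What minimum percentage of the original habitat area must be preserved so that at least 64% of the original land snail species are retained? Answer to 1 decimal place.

32.8%

Need (A_new/A_old)^0.4 = 0.64, so A_new/A_old = 0.64^(1/0.4) = 0.64^2.5
ln(A_new/A_old) = ln 0.64 / 0.4 = -0.4463 / 0.4 = -1.1157
A_new/A_old = e^-1.1157 ≈ 0.3277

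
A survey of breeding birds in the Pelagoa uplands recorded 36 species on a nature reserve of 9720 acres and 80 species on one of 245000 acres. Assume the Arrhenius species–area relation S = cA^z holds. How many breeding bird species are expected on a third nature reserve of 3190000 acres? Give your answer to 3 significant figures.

151

z = ln(80/36) / ln(245000/9720) = 0.7985 / 3.2271 = 0.2474
c = 36 / 9720^0.2474 = 36 / 9.699 = 3.712
S₃ = 3.712 × 3190000^0.2474 = 3.712 × 40.67 ≈ 151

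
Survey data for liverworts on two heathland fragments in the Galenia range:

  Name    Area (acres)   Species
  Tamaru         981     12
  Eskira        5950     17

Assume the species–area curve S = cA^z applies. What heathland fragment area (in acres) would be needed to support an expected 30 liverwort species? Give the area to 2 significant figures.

110000 acres

z = ln(17/12) / ln(5950/981) = 0.3483 / 1.8026 = 0.1932
c = 12 / 981^0.1932 = 12 / 3.785 = 3.17
A = (30/3.17)^(1/0.1932) ⇒ ln A = ln(9.463)/0.1932 = 11.6306
A = e^11.6306 ≈ 112488 acres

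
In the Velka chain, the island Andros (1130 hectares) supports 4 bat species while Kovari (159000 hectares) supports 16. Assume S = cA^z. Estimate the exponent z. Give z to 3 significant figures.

0.280

Taking logs: ln S = ln c + z ln A, so z = (ln S₂ − ln S₁)/(ln A₂ − ln A₁).
z = ln(16/4) / ln(159000/1130) = ln(4) / ln(140.7) = 1.3863 / 4.9467 = 0.2802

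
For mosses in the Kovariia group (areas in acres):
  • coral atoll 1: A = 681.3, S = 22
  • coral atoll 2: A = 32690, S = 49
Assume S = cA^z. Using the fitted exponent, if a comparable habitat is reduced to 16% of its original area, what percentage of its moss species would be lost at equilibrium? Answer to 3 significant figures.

z = ln(49/22) / ln(32690/681.3) = 0.8008 / 3.8708 = 0.2069
S_new/S_old = (A_new/A_old)^z = 0.16^0.2069 = exp(0.2069 × -1.8326) = 0.6845
Fraction lost = 1 − 0.6845 = 0.3155

31.6%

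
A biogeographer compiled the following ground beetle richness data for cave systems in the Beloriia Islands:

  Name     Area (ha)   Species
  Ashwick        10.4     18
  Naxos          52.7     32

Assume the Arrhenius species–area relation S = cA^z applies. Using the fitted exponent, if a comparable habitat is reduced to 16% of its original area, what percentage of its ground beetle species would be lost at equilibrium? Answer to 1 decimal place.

47.8%

z = ln(32/18) / ln(52.7/10.4) = 0.5754 / 1.6228 = 0.3545
S_new/S_old = (A_new/A_old)^z = 0.16^0.3545 = exp(0.3545 × -1.8326) = 0.5222
Fraction lost = 1 − 0.5222 = 0.4778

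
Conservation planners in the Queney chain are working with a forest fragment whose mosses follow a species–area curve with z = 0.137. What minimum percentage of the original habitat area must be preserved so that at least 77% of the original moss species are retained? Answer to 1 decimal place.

Need (A_new/A_old)^0.137 = 0.77, so A_new/A_old = 0.77^(1/0.137) = 0.77^7.299
ln(A_new/A_old) = ln 0.77 / 0.137 = -0.2614 / 0.137 = -1.9078
A_new/A_old = e^-1.9078 ≈ 0.1484

14.8%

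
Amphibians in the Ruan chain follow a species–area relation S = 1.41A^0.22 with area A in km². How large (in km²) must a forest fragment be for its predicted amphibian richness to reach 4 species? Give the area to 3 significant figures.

114 km²

4 = 1.41 × A^0.22  ⇒  A^0.22 = 4/1.41 = 2.837
ln A = ln(2.837) / 0.22 = 1.0427 / 0.22 = 4.7396
A = e^4.7396 ≈ 114.4 km²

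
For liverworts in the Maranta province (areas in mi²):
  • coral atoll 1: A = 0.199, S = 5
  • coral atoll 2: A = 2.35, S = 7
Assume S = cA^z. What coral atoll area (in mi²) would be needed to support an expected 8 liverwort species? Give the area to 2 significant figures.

z = ln(7/5) / ln(2.35/0.199) = 0.3365 / 2.4689 = 0.1363
c = 5 / 0.199^0.1363 = 5 / 0.8025 = 6.231
A = (8/6.231)^(1/0.1363) ⇒ ln A = ln(1.284)/0.1363 = 1.8342
A = e^1.8342 ≈ 6.26 mi²

6.3 mi²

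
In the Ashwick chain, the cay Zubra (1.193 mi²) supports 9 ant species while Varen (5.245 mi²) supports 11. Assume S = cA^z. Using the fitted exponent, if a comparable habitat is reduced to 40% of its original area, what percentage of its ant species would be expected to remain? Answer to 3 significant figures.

88.3%

z = ln(11/9) / ln(5.245/1.193) = 0.2007 / 1.4808 = 0.1355
S_new/S_old = (A_new/A_old)^z = 0.4^0.1355 = exp(0.1355 × -0.9163) = 0.8832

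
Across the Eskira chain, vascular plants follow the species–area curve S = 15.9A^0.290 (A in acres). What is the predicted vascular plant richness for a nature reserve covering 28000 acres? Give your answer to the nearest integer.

310

S = 15.9 × 28000^0.29
ln S = ln 15.9 + 0.29 × ln 28000 = 2.7663 + 0.29 × 10.2400 = 5.7359
S = e^5.7359 ≈ 309.8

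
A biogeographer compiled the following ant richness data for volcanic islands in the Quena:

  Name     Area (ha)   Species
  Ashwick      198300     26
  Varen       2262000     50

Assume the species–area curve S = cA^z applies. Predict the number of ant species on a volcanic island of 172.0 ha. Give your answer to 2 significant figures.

3.9

z = ln(50/26) / ln(2262000/198300) = 0.6539 / 2.4342 = 0.2686
c = 26 / 198300^0.2686 = 26 / 26.49 = 0.9815
S₃ = 0.9815 × 172^0.2686 = 0.9815 × 3.986 ≈ 3.913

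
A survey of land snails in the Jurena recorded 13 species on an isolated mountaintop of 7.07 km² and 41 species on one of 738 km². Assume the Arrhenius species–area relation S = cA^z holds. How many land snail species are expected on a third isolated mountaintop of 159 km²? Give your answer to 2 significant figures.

z = ln(41/13) / ln(738/7.07) = 1.1486 / 4.6481 = 0.2471
c = 13 / 7.07^0.2471 = 13 / 1.621 = 8.017
S₃ = 8.017 × 159^0.2471 = 8.017 × 3.499 ≈ 28.06

28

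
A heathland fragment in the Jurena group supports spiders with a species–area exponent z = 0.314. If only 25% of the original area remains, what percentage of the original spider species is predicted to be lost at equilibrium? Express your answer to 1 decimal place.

S_new/S_old = (A_new/A_old)^z = 0.25^0.314
= exp(0.314 × ln 0.25) = exp(0.314 × -1.3863) = exp(-0.4353) ≈ 0.6471
Fraction lost = 1 − 0.6471 = 0.3529

35.3%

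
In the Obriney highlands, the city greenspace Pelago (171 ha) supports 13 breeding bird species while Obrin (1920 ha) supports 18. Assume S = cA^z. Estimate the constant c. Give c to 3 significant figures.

6.51

z = ln(S₂/S₁) / ln(A₂/A₁) = ln(18/13) / ln(1920/171) = 0.3254 / 2.4184 = 0.1346
c = S₁ / A₁^z = 13 / 171^0.1346 = 13 / 1.997 = 6.508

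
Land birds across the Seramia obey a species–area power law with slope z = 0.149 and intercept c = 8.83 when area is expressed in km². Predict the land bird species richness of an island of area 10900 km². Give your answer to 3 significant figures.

S = 8.83 × 10900^0.149
ln S = ln 8.83 + 0.149 × ln 10900 = 2.1782 + 0.149 × 9.2965 = 3.5633
S = e^3.5633 ≈ 35.28

35.3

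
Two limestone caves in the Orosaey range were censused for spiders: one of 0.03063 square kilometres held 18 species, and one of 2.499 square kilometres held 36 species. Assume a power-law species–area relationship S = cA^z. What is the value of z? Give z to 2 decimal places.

0.16

Taking logs: ln S = ln c + z ln A, so z = (ln S₂ − ln S₁)/(ln A₂ − ln A₁).
z = ln(36/18) / ln(2.499/0.03063) = ln(2) / ln(81.59) = 0.6931 / 4.4017 = 0.1575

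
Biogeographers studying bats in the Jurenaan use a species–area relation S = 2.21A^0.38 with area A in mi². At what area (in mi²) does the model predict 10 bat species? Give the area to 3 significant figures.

53.1 mi²

10 = 2.21 × A^0.38  ⇒  A^0.38 = 10/2.21 = 4.525
ln A = ln(4.525) / 0.38 = 1.5096 / 0.38 = 3.9726
A = e^3.9726 ≈ 53.12 mi²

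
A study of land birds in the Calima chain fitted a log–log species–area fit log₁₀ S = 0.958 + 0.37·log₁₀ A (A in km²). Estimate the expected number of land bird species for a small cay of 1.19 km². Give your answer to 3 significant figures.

S = 9.078 × 1.19^0.37
ln S = ln 9.078 + 0.37 × ln 1.19 = 2.2059 + 0.37 × 0.1740 = 2.2702
S = e^2.2702 ≈ 9.682

9.68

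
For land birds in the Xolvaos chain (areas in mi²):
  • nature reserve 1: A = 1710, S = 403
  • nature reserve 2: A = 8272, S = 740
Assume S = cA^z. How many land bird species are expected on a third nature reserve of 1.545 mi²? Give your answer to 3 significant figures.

27.0

z = ln(740/403) / ln(8272/1710) = 0.6077 / 1.5764 = 0.3855
c = 403 / 1710^0.3855 = 403 / 17.63 = 22.85
S₃ = 22.85 × 1.545^0.3855 = 22.85 × 1.183 ≈ 27.03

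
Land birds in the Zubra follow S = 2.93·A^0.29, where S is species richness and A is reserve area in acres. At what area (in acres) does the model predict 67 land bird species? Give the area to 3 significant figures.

67 = 2.93 × A^0.29  ⇒  A^0.29 = 67/2.93 = 22.87
ln A = ln(22.87) / 0.29 = 3.1297 / 0.29 = 10.7920
A = e^10.7920 ≈ 48632 acres

48600 acres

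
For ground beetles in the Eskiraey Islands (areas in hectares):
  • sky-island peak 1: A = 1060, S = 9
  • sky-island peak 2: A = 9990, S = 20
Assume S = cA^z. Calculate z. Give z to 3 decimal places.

0.356

Taking logs: ln S = ln c + z ln A, so z = (ln S₂ − ln S₁)/(ln A₂ − ln A₁).
z = ln(20/9) / ln(9990/1060) = ln(2.222) / ln(9.425) = 0.7985 / 2.2433 = 0.3559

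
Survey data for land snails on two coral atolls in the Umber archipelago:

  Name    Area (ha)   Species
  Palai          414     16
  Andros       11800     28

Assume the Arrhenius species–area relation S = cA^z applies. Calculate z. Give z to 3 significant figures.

Taking logs: ln S = ln c + z ln A, so z = (ln S₂ − ln S₁)/(ln A₂ − ln A₁).
z = ln(28/16) / ln(11800/414) = ln(1.75) / ln(28.5) = 0.5596 / 3.3500 = 0.1671

0.167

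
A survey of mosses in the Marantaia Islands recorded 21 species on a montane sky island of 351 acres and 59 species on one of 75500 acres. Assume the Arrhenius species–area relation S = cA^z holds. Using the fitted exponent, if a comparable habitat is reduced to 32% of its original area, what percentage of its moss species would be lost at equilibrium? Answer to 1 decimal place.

z = ln(59/21) / ln(75500/351) = 1.0330 / 5.3711 = 0.1923
S_new/S_old = (A_new/A_old)^z = 0.32^0.1923 = exp(0.1923 × -1.1394) = 0.8032
Fraction lost = 1 − 0.8032 = 0.1968

19.7%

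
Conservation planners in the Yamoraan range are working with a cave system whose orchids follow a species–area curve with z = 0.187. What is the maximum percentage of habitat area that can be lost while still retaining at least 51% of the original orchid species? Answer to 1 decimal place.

Need (A_new/A_old)^0.187 = 0.51, so A_new/A_old = 0.51^(1/0.187) = 0.51^5.348
ln(A_new/A_old) = ln 0.51 / 0.187 = -0.6733 / 0.187 = -3.6008
A_new/A_old = e^-3.6008 ≈ 0.0273
Fraction that can be lost = 1 − 0.0273 = 0.9727

97.3%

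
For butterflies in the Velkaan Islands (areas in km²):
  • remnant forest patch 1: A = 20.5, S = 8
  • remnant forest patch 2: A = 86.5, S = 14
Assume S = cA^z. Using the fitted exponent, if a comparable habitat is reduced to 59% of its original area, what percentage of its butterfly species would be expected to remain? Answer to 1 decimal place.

81.5%

z = ln(14/8) / ln(86.5/20.5) = 0.5596 / 1.4397 = 0.3887
S_new/S_old = (A_new/A_old)^z = 0.59^0.3887 = exp(0.3887 × -0.5276) = 0.8146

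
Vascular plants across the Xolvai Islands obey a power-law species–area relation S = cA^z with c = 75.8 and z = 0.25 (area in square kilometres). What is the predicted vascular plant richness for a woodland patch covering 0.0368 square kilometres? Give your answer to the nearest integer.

33 species

S = 75.8 × 0.0368^0.25
ln S = ln 75.8 + 0.25 × ln 0.0368 = 4.3281 + 0.25 × -3.3023 = 3.5025
S = e^3.5025 ≈ 33.2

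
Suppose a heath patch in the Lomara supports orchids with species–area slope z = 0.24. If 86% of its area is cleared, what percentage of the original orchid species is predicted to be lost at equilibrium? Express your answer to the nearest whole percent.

S_new/S_old = (A_new/A_old)^z = 0.14^0.24
= exp(0.24 × ln 0.14) = exp(0.24 × -1.9661) = exp(-0.4719) ≈ 0.6238
Fraction lost = 1 − 0.6238 = 0.3762

38%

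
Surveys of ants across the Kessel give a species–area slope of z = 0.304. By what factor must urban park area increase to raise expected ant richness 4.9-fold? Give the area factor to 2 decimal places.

186.37

(A₂/A₁)^0.304 = 4.9, so A₂/A₁ = 4.9^(1/0.304) = 4.9^3.289
ln(A₂/A₁) = ln 4.9 / 0.304 = 1.5892 / 0.304 = 5.2277
A₂/A₁ = e^5.2277 ≈ 186.4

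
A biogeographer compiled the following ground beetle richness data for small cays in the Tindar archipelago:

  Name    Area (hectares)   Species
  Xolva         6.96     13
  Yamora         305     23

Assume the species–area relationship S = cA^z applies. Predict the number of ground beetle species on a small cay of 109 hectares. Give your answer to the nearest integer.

20

z = ln(23/13) / ln(305/6.96) = 0.5705 / 3.7801 = 0.1509
c = 13 / 6.96^0.1509 = 13 / 1.34 = 9.7
S₃ = 9.7 × 109^0.1509 = 9.7 × 2.03 ≈ 19.69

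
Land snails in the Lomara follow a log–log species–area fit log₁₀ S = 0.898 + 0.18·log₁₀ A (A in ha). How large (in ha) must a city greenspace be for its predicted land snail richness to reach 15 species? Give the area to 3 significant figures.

35.1 ha

15 = 7.907 × A^0.18  ⇒  A^0.18 = 15/7.907 = 1.897
ln A = ln(1.897) / 0.18 = 0.6403 / 0.18 = 3.5574
A = e^3.5574 ≈ 35.07 ha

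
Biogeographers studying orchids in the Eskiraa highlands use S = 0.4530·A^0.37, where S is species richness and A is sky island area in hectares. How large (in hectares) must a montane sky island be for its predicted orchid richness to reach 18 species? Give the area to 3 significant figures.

21000 hectares

18 = 0.453 × A^0.37  ⇒  A^0.37 = 18/0.453 = 39.74
ln A = ln(39.74) / 0.37 = 3.6822 / 0.37 = 9.9520
A = e^9.9520 ≈ 20994 hectares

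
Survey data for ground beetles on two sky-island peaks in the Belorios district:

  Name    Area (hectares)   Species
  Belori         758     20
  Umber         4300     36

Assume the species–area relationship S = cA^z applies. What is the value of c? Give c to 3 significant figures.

2.12

z = ln(S₂/S₁) / ln(A₂/A₁) = ln(36/20) / ln(4300/758) = 0.5878 / 1.7357 = 0.3386
c = S₁ / A₁^z = 20 / 758^0.3386 = 20 / 9.445 = 2.118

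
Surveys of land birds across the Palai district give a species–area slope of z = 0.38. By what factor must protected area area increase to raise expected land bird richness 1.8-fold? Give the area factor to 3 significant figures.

(A₂/A₁)^0.38 = 1.8, so A₂/A₁ = 1.8^(1/0.38) = 1.8^2.632
ln(A₂/A₁) = ln 1.8 / 0.38 = 0.5878 / 0.38 = 1.5468
A₂/A₁ = e^1.5468 ≈ 4.696

4.70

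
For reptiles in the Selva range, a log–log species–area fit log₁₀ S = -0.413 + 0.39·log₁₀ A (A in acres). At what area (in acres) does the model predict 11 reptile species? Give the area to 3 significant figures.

11 = 0.3864 × A^0.39  ⇒  A^0.39 = 11/0.3864 = 28.47
ln A = ln(28.47) / 0.39 = 3.3489 / 0.39 = 8.5868
A = e^8.5868 ≈ 5361 acres

5360 acres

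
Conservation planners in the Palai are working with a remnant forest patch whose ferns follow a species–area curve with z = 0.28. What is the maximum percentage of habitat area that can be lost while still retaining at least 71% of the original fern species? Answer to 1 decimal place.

Need (A_new/A_old)^0.28 = 0.71, so A_new/A_old = 0.71^(1/0.28) = 0.71^3.571
ln(A_new/A_old) = ln 0.71 / 0.28 = -0.3425 / 0.28 = -1.2232
A_new/A_old = e^-1.2232 ≈ 0.2943
Fraction that can be lost = 1 − 0.2943 = 0.7057

70.6%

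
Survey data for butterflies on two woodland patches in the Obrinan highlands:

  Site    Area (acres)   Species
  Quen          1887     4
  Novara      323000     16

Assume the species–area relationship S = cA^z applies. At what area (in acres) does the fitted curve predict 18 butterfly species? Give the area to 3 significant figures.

500000 acres

z = ln(16/4) / ln(323000/1887) = 1.3863 / 5.1427 = 0.2696
c = 4 / 1887^0.2696 = 4 / 7.639 = 0.5236
A = (18/0.5236)^(1/0.2696) ⇒ ln A = ln(34.38)/0.2696 = 13.1223
A = e^13.1223 ≈ 499989 acres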